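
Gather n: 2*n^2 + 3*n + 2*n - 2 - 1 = 2*n^2 + 5*n - 3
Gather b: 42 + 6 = 48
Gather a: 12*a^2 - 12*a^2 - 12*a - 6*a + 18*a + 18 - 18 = 0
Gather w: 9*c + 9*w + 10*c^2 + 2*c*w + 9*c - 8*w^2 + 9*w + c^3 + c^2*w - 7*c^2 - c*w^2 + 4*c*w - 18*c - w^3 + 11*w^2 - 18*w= c^3 + 3*c^2 - w^3 + w^2*(3 - c) + w*(c^2 + 6*c)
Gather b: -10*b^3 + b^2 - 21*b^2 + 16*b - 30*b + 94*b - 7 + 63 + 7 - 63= -10*b^3 - 20*b^2 + 80*b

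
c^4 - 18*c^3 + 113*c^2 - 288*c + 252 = (c - 7)*(c - 6)*(c - 3)*(c - 2)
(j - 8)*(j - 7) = j^2 - 15*j + 56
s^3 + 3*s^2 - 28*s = s*(s - 4)*(s + 7)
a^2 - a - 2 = (a - 2)*(a + 1)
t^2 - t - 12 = (t - 4)*(t + 3)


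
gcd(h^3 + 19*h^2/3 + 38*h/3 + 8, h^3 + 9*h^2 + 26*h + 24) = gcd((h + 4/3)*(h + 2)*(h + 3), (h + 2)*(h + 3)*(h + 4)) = h^2 + 5*h + 6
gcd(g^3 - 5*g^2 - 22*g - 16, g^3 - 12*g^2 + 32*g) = g - 8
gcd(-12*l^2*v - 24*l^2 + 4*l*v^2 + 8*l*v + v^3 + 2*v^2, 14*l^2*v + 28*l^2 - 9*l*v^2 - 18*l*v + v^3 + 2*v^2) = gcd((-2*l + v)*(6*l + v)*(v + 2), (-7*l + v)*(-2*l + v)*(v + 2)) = -2*l*v - 4*l + v^2 + 2*v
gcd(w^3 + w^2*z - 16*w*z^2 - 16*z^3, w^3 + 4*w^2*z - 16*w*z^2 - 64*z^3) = -w^2 + 16*z^2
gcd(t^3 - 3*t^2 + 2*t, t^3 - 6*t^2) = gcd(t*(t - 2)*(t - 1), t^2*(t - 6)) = t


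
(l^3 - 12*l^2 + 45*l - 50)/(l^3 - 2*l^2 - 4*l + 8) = (l^2 - 10*l + 25)/(l^2 - 4)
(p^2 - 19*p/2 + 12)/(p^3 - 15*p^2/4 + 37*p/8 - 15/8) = 4*(p - 8)/(4*p^2 - 9*p + 5)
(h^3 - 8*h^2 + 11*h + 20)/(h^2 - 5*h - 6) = (h^2 - 9*h + 20)/(h - 6)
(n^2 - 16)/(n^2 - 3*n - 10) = (16 - n^2)/(-n^2 + 3*n + 10)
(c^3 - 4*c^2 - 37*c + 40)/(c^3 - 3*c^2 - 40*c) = (c - 1)/c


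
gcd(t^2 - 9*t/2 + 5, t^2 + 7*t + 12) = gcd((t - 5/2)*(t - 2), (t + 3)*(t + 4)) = 1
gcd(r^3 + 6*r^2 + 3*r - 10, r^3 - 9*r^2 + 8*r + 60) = r + 2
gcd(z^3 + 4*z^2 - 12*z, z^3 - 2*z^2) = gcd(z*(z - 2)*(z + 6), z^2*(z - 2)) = z^2 - 2*z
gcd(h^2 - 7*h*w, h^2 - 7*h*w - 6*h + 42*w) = -h + 7*w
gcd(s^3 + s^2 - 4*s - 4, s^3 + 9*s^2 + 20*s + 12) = s^2 + 3*s + 2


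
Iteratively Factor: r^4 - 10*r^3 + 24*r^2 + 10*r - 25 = (r - 5)*(r^3 - 5*r^2 - r + 5) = (r - 5)*(r + 1)*(r^2 - 6*r + 5) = (r - 5)*(r - 1)*(r + 1)*(r - 5)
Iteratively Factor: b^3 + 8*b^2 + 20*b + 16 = (b + 4)*(b^2 + 4*b + 4) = (b + 2)*(b + 4)*(b + 2)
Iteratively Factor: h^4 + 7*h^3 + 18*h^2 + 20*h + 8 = (h + 2)*(h^3 + 5*h^2 + 8*h + 4) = (h + 1)*(h + 2)*(h^2 + 4*h + 4) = (h + 1)*(h + 2)^2*(h + 2)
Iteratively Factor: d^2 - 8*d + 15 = (d - 3)*(d - 5)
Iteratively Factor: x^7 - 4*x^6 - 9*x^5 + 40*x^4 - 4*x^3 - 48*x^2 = (x)*(x^6 - 4*x^5 - 9*x^4 + 40*x^3 - 4*x^2 - 48*x) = x*(x - 4)*(x^5 - 9*x^3 + 4*x^2 + 12*x) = x^2*(x - 4)*(x^4 - 9*x^2 + 4*x + 12) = x^2*(x - 4)*(x + 3)*(x^3 - 3*x^2 + 4) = x^2*(x - 4)*(x + 1)*(x + 3)*(x^2 - 4*x + 4) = x^2*(x - 4)*(x - 2)*(x + 1)*(x + 3)*(x - 2)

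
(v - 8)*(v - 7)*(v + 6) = v^3 - 9*v^2 - 34*v + 336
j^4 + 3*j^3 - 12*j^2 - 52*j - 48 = (j - 4)*(j + 2)^2*(j + 3)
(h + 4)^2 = h^2 + 8*h + 16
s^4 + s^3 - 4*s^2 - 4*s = s*(s - 2)*(s + 1)*(s + 2)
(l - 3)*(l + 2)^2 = l^3 + l^2 - 8*l - 12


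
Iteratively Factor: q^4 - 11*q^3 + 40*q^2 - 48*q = (q)*(q^3 - 11*q^2 + 40*q - 48) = q*(q - 4)*(q^2 - 7*q + 12) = q*(q - 4)^2*(q - 3)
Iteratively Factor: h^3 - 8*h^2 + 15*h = (h)*(h^2 - 8*h + 15) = h*(h - 5)*(h - 3)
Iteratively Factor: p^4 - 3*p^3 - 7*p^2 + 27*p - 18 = (p - 2)*(p^3 - p^2 - 9*p + 9) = (p - 2)*(p + 3)*(p^2 - 4*p + 3) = (p - 2)*(p - 1)*(p + 3)*(p - 3)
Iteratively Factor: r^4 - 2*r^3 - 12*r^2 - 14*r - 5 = (r + 1)*(r^3 - 3*r^2 - 9*r - 5) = (r + 1)^2*(r^2 - 4*r - 5) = (r + 1)^3*(r - 5)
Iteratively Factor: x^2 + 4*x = (x + 4)*(x)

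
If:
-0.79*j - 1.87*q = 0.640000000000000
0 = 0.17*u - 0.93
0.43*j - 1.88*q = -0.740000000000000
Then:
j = -1.13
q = 0.14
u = 5.47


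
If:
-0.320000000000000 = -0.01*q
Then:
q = 32.00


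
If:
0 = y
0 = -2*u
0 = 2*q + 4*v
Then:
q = -2*v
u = 0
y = 0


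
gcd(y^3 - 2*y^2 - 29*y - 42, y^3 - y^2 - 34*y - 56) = y^2 - 5*y - 14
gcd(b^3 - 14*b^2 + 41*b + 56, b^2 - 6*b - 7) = b^2 - 6*b - 7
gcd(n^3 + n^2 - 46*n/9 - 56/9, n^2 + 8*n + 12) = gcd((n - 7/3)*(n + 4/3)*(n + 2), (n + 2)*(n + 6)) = n + 2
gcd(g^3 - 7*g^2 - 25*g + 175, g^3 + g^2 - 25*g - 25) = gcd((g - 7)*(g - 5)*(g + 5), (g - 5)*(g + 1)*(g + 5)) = g^2 - 25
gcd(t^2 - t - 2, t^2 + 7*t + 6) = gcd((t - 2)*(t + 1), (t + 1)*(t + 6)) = t + 1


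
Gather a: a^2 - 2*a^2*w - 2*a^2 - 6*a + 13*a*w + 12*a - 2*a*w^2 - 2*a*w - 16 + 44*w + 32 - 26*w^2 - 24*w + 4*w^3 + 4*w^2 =a^2*(-2*w - 1) + a*(-2*w^2 + 11*w + 6) + 4*w^3 - 22*w^2 + 20*w + 16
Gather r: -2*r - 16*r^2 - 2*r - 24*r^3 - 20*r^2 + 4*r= -24*r^3 - 36*r^2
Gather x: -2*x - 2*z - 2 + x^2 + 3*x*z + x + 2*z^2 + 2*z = x^2 + x*(3*z - 1) + 2*z^2 - 2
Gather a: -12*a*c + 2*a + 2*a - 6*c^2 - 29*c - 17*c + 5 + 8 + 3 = a*(4 - 12*c) - 6*c^2 - 46*c + 16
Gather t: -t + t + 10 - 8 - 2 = 0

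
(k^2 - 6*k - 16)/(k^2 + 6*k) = (k^2 - 6*k - 16)/(k*(k + 6))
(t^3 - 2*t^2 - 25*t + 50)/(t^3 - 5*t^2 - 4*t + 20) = (t + 5)/(t + 2)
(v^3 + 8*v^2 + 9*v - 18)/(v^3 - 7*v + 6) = (v + 6)/(v - 2)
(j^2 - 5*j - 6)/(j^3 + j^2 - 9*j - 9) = (j - 6)/(j^2 - 9)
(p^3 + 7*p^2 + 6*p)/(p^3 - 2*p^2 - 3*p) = (p + 6)/(p - 3)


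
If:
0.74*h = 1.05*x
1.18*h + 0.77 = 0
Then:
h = -0.65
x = -0.46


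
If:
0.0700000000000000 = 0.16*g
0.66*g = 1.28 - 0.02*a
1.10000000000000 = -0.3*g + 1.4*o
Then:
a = 49.56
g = 0.44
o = 0.88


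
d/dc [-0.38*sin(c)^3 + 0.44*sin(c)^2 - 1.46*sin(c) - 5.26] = (-1.14*sin(c)^2 + 0.88*sin(c) - 1.46)*cos(c)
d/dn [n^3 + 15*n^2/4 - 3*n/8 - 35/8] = 3*n^2 + 15*n/2 - 3/8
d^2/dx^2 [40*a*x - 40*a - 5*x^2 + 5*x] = -10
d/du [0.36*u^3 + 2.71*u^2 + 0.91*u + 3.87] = 1.08*u^2 + 5.42*u + 0.91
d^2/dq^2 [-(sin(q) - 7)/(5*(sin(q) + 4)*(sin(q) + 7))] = (sin(q)^5 - 39*sin(q)^4 - 401*sin(q)^3 - 329*sin(q)^2 + 3570*sin(q) + 1918)/(5*(sin(q) + 4)^3*(sin(q) + 7)^3)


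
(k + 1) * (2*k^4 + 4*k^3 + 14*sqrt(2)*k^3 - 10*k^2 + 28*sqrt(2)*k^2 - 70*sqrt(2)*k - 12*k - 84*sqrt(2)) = 2*k^5 + 6*k^4 + 14*sqrt(2)*k^4 - 6*k^3 + 42*sqrt(2)*k^3 - 42*sqrt(2)*k^2 - 22*k^2 - 154*sqrt(2)*k - 12*k - 84*sqrt(2)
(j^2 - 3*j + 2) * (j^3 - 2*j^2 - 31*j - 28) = j^5 - 5*j^4 - 23*j^3 + 61*j^2 + 22*j - 56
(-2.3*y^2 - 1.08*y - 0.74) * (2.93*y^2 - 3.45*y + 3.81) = -6.739*y^4 + 4.7706*y^3 - 7.2052*y^2 - 1.5618*y - 2.8194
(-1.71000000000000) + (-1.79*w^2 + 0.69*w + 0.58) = -1.79*w^2 + 0.69*w - 1.13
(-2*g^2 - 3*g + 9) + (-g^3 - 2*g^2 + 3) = -g^3 - 4*g^2 - 3*g + 12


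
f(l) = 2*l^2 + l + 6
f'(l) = 4*l + 1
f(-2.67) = 17.59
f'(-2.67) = -9.68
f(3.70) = 37.08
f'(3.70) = 15.80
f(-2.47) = 15.73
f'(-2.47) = -8.88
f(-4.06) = 34.91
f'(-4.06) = -15.24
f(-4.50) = 42.00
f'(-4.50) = -17.00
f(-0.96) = 6.88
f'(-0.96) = -2.84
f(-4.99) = 50.81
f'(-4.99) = -18.96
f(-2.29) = 14.20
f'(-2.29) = -8.16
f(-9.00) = 159.00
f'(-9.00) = -35.00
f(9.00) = 177.00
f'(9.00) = 37.00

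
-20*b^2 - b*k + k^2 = (-5*b + k)*(4*b + k)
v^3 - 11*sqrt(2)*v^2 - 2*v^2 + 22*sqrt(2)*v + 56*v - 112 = (v - 2)*(v - 7*sqrt(2))*(v - 4*sqrt(2))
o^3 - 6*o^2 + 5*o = o*(o - 5)*(o - 1)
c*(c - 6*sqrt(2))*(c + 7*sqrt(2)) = c^3 + sqrt(2)*c^2 - 84*c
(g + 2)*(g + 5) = g^2 + 7*g + 10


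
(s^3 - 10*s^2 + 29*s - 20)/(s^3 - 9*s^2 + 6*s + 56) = (s^2 - 6*s + 5)/(s^2 - 5*s - 14)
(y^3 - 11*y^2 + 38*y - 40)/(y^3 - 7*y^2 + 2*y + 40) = (y - 2)/(y + 2)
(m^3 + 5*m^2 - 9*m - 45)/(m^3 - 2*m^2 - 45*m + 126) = (m^2 + 8*m + 15)/(m^2 + m - 42)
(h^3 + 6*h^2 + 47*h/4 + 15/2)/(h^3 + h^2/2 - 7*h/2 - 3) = (h^2 + 9*h/2 + 5)/(h^2 - h - 2)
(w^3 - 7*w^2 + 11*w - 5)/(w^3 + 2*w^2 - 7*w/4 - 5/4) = 4*(w^2 - 6*w + 5)/(4*w^2 + 12*w + 5)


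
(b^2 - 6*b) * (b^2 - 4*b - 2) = b^4 - 10*b^3 + 22*b^2 + 12*b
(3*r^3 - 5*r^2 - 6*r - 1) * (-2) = -6*r^3 + 10*r^2 + 12*r + 2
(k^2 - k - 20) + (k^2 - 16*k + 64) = 2*k^2 - 17*k + 44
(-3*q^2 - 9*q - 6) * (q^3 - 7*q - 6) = -3*q^5 - 9*q^4 + 15*q^3 + 81*q^2 + 96*q + 36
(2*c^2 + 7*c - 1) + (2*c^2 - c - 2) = 4*c^2 + 6*c - 3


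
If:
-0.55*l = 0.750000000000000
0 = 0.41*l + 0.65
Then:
No Solution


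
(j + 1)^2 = j^2 + 2*j + 1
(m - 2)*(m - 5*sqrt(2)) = m^2 - 5*sqrt(2)*m - 2*m + 10*sqrt(2)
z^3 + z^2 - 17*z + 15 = (z - 3)*(z - 1)*(z + 5)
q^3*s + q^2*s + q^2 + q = q*(q + 1)*(q*s + 1)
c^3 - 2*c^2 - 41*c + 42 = (c - 7)*(c - 1)*(c + 6)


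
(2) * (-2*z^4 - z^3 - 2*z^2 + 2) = -4*z^4 - 2*z^3 - 4*z^2 + 4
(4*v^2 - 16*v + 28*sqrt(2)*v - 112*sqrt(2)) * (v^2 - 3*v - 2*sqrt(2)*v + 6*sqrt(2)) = 4*v^4 - 28*v^3 + 20*sqrt(2)*v^3 - 140*sqrt(2)*v^2 - 64*v^2 + 240*sqrt(2)*v + 784*v - 1344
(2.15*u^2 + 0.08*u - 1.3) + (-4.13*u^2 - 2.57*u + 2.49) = -1.98*u^2 - 2.49*u + 1.19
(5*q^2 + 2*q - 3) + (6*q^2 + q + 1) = 11*q^2 + 3*q - 2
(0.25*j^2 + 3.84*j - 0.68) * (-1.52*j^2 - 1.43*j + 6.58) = -0.38*j^4 - 6.1943*j^3 - 2.8126*j^2 + 26.2396*j - 4.4744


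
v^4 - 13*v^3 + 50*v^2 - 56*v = v*(v - 7)*(v - 4)*(v - 2)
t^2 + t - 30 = (t - 5)*(t + 6)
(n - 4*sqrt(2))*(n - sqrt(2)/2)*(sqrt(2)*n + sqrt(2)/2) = sqrt(2)*n^3 - 9*n^2 + sqrt(2)*n^2/2 - 9*n/2 + 4*sqrt(2)*n + 2*sqrt(2)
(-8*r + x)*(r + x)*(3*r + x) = -24*r^3 - 29*r^2*x - 4*r*x^2 + x^3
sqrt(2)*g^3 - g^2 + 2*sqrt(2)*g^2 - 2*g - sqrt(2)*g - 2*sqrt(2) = (g + 2)*(g - sqrt(2))*(sqrt(2)*g + 1)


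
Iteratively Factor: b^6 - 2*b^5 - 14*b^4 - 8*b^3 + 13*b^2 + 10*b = (b - 5)*(b^5 + 3*b^4 + b^3 - 3*b^2 - 2*b) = b*(b - 5)*(b^4 + 3*b^3 + b^2 - 3*b - 2) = b*(b - 5)*(b - 1)*(b^3 + 4*b^2 + 5*b + 2) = b*(b - 5)*(b - 1)*(b + 1)*(b^2 + 3*b + 2) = b*(b - 5)*(b - 1)*(b + 1)*(b + 2)*(b + 1)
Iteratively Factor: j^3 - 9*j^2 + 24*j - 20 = (j - 2)*(j^2 - 7*j + 10) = (j - 2)^2*(j - 5)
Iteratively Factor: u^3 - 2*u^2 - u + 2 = (u - 2)*(u^2 - 1) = (u - 2)*(u - 1)*(u + 1)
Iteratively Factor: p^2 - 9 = (p + 3)*(p - 3)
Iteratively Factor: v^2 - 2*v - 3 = (v + 1)*(v - 3)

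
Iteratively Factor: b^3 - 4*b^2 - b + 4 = (b - 1)*(b^2 - 3*b - 4) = (b - 1)*(b + 1)*(b - 4)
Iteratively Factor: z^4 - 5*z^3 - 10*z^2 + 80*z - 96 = (z - 3)*(z^3 - 2*z^2 - 16*z + 32) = (z - 3)*(z - 2)*(z^2 - 16) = (z - 3)*(z - 2)*(z + 4)*(z - 4)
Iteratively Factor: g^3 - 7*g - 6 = (g - 3)*(g^2 + 3*g + 2) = (g - 3)*(g + 1)*(g + 2)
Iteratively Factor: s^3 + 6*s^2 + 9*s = (s + 3)*(s^2 + 3*s) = s*(s + 3)*(s + 3)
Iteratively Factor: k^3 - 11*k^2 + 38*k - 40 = (k - 4)*(k^2 - 7*k + 10) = (k - 5)*(k - 4)*(k - 2)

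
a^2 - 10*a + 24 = (a - 6)*(a - 4)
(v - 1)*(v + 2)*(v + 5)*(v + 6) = v^4 + 12*v^3 + 39*v^2 + 8*v - 60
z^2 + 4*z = z*(z + 4)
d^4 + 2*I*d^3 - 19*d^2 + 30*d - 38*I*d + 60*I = (d - 3)*(d - 2)*(d + 5)*(d + 2*I)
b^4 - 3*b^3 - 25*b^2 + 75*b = b*(b - 5)*(b - 3)*(b + 5)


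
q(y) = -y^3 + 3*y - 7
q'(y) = 3 - 3*y^2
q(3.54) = -40.74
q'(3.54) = -34.59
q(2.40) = -13.62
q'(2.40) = -14.28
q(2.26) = -11.76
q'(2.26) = -12.32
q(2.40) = -13.62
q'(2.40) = -14.28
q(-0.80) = -8.89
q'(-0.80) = 1.08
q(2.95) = -23.82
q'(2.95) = -23.11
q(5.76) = -180.82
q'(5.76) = -96.53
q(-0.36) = -8.03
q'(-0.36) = 2.61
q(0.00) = -7.00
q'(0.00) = 3.00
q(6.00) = -205.00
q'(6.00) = -105.00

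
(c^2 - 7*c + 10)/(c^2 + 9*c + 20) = (c^2 - 7*c + 10)/(c^2 + 9*c + 20)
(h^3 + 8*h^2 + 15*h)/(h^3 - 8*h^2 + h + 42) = h*(h^2 + 8*h + 15)/(h^3 - 8*h^2 + h + 42)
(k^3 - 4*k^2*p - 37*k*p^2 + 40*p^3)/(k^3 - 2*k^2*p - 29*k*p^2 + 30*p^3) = (-k + 8*p)/(-k + 6*p)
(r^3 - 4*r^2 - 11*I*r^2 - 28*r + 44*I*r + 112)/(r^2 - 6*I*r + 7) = (r^2 - 4*r*(1 + I) + 16*I)/(r + I)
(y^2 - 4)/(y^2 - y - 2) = (y + 2)/(y + 1)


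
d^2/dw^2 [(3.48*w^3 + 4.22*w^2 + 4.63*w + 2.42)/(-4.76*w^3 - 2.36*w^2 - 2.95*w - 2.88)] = (-113.044288*w^6 - 336.231168*w^5 - 42.0231839999997*w^4 + 498.900944*w^3 + 471.598992*w^2 + 113.591568*w - 0.55536399999999)/(107.850176*w^9 + 160.415808*w^8 + 280.053648*w^7 + 407.74064*w^6 + 367.679268*w^5 + 352.380804*w^4 + 264.419767*w^3 + 133.913952*w^2 + 73.40544*w + 23.887872)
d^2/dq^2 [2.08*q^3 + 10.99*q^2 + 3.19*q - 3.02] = 12.48*q + 21.98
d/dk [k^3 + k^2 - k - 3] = 3*k^2 + 2*k - 1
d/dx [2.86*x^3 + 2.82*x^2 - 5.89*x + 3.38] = 8.58*x^2 + 5.64*x - 5.89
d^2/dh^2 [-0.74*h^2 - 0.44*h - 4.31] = -1.48000000000000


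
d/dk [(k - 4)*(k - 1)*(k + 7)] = 3*k^2 + 4*k - 31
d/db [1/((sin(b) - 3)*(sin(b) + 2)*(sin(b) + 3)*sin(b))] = 2*(-2*sin(b)^3 - 3*sin(b)^2 + 9*sin(b) + 9)*cos(b)/((sin(b) - 3)^2*(sin(b) + 2)^2*(sin(b) + 3)^2*sin(b)^2)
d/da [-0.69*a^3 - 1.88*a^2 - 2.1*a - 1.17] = -2.07*a^2 - 3.76*a - 2.1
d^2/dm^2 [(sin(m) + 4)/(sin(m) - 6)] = 10*(-6*sin(m) + cos(m)^2 + 1)/(sin(m) - 6)^3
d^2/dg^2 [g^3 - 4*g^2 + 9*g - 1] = 6*g - 8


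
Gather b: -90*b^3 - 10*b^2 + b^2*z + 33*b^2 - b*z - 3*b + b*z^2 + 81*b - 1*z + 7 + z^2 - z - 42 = -90*b^3 + b^2*(z + 23) + b*(z^2 - z + 78) + z^2 - 2*z - 35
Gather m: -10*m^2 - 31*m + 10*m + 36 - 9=-10*m^2 - 21*m + 27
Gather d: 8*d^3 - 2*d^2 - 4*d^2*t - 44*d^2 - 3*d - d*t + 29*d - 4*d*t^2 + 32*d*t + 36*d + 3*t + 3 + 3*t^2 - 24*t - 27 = 8*d^3 + d^2*(-4*t - 46) + d*(-4*t^2 + 31*t + 62) + 3*t^2 - 21*t - 24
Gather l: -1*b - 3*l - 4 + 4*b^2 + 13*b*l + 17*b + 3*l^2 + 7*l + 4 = 4*b^2 + 16*b + 3*l^2 + l*(13*b + 4)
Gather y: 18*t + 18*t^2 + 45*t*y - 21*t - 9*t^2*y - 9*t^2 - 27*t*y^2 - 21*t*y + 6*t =9*t^2 - 27*t*y^2 + 3*t + y*(-9*t^2 + 24*t)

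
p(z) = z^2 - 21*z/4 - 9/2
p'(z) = 2*z - 21/4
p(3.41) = -10.77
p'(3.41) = 1.57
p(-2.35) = 13.36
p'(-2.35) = -9.95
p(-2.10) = 10.94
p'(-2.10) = -9.45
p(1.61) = -10.36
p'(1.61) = -2.03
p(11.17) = 61.63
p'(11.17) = 17.09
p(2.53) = -11.38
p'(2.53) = -0.19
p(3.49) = -10.64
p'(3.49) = 1.73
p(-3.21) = 22.66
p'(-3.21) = -11.67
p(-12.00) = 202.50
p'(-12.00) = -29.25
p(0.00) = -4.50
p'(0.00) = -5.25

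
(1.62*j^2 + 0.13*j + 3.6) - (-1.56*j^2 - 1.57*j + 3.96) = 3.18*j^2 + 1.7*j - 0.36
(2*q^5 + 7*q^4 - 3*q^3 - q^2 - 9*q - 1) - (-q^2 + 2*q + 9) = 2*q^5 + 7*q^4 - 3*q^3 - 11*q - 10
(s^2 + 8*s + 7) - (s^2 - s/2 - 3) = 17*s/2 + 10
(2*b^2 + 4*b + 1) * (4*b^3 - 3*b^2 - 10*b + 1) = 8*b^5 + 10*b^4 - 28*b^3 - 41*b^2 - 6*b + 1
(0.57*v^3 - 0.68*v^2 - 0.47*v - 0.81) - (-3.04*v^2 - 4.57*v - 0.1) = 0.57*v^3 + 2.36*v^2 + 4.1*v - 0.71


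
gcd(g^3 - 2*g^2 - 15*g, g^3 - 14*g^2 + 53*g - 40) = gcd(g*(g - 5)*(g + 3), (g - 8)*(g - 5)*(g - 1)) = g - 5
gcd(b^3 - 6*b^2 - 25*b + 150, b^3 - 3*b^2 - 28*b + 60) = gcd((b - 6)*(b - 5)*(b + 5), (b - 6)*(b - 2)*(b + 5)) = b^2 - b - 30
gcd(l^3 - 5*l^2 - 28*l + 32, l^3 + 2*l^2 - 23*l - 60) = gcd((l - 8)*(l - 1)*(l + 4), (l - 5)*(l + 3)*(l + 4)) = l + 4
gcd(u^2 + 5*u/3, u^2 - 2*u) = u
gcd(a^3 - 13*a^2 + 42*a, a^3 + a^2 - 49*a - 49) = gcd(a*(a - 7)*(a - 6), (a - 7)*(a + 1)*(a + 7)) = a - 7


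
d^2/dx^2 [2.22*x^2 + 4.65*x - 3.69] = 4.44000000000000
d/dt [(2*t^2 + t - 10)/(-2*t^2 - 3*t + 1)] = (-4*t^2 - 36*t - 29)/(4*t^4 + 12*t^3 + 5*t^2 - 6*t + 1)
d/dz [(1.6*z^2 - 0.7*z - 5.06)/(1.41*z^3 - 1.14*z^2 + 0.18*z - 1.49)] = (-2.256*z^4 + 1.974*z^3 + 20.8938*z^2 - 16.3048*z + 1.9538)/(1.9881*z^6 - 3.2148*z^5 + 1.8072*z^4 - 4.6122*z^3 + 3.4296*z^2 - 0.5364*z + 2.2201)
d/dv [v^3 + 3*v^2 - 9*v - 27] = 3*v^2 + 6*v - 9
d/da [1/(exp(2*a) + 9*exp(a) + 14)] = (-2*exp(a) - 9)*exp(a)/(exp(2*a) + 9*exp(a) + 14)^2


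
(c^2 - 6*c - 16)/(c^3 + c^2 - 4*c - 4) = (c - 8)/(c^2 - c - 2)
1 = 1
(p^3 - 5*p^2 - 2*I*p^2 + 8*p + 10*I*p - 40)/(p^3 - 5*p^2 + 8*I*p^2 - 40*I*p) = (p^2 - 2*I*p + 8)/(p*(p + 8*I))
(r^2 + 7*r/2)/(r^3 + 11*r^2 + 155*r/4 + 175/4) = 2*r/(2*r^2 + 15*r + 25)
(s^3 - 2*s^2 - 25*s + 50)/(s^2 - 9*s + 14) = (s^2 - 25)/(s - 7)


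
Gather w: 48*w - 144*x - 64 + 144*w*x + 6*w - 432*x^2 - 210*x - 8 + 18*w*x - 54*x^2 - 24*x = w*(162*x + 54) - 486*x^2 - 378*x - 72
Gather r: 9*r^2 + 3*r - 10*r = 9*r^2 - 7*r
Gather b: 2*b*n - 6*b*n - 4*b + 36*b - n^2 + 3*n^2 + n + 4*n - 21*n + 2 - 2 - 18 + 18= b*(32 - 4*n) + 2*n^2 - 16*n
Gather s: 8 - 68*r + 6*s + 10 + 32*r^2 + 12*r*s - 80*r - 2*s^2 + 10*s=32*r^2 - 148*r - 2*s^2 + s*(12*r + 16) + 18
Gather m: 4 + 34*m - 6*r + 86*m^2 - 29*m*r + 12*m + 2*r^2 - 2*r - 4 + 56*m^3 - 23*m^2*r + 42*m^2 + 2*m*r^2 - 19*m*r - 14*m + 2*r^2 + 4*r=56*m^3 + m^2*(128 - 23*r) + m*(2*r^2 - 48*r + 32) + 4*r^2 - 4*r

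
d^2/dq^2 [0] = 0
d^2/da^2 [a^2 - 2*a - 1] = 2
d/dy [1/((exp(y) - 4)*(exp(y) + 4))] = -2*exp(2*y)/(exp(4*y) - 32*exp(2*y) + 256)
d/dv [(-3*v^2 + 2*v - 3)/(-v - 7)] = (3*v^2 + 42*v - 17)/(v^2 + 14*v + 49)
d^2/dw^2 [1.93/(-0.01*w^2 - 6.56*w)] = (0.0386*w*(0.01*w + 6.56) - 1.93*(0.02*w + 6.56)*(0.04*w + 13.12))/(w^3*(0.01*w + 6.56)^3)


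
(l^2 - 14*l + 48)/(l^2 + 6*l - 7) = (l^2 - 14*l + 48)/(l^2 + 6*l - 7)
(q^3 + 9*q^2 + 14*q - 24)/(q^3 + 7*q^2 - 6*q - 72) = (q - 1)/(q - 3)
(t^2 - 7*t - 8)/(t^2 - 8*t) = (t + 1)/t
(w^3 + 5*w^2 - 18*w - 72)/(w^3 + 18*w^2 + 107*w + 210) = (w^2 - w - 12)/(w^2 + 12*w + 35)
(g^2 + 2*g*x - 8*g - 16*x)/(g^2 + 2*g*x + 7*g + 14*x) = (g - 8)/(g + 7)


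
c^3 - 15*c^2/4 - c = c*(c - 4)*(c + 1/4)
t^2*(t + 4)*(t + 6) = t^4 + 10*t^3 + 24*t^2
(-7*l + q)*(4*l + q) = -28*l^2 - 3*l*q + q^2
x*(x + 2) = x^2 + 2*x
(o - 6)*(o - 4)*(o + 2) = o^3 - 8*o^2 + 4*o + 48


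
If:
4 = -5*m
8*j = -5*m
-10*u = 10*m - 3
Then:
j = 1/2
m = -4/5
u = 11/10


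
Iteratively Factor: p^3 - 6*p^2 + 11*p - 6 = (p - 1)*(p^2 - 5*p + 6) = (p - 2)*(p - 1)*(p - 3)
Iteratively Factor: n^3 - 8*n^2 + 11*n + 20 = (n - 5)*(n^2 - 3*n - 4) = (n - 5)*(n + 1)*(n - 4)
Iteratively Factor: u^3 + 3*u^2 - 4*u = (u)*(u^2 + 3*u - 4) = u*(u - 1)*(u + 4)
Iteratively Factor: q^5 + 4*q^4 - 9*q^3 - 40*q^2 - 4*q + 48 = (q + 2)*(q^4 + 2*q^3 - 13*q^2 - 14*q + 24) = (q + 2)^2*(q^3 - 13*q + 12) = (q - 3)*(q + 2)^2*(q^2 + 3*q - 4) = (q - 3)*(q + 2)^2*(q + 4)*(q - 1)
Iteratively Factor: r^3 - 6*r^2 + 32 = (r - 4)*(r^2 - 2*r - 8) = (r - 4)*(r + 2)*(r - 4)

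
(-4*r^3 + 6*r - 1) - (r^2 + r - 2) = -4*r^3 - r^2 + 5*r + 1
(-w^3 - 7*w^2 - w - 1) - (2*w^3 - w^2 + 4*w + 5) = -3*w^3 - 6*w^2 - 5*w - 6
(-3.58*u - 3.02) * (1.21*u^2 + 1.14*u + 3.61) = -4.3318*u^3 - 7.7354*u^2 - 16.3666*u - 10.9022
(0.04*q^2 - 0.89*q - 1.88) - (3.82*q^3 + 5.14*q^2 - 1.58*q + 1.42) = -3.82*q^3 - 5.1*q^2 + 0.69*q - 3.3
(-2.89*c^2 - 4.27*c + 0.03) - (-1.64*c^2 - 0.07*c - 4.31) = -1.25*c^2 - 4.2*c + 4.34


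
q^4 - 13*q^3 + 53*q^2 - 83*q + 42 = (q - 7)*(q - 3)*(q - 2)*(q - 1)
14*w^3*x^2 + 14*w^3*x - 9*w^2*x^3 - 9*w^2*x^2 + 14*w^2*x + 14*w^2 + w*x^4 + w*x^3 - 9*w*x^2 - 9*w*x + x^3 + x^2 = (-7*w + x)*(-2*w + x)*(x + 1)*(w*x + 1)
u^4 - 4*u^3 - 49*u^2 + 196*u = u*(u - 7)*(u - 4)*(u + 7)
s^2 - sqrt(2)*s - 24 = (s - 4*sqrt(2))*(s + 3*sqrt(2))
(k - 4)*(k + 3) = k^2 - k - 12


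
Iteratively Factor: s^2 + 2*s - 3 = (s - 1)*(s + 3)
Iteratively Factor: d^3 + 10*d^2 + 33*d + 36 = (d + 3)*(d^2 + 7*d + 12) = (d + 3)*(d + 4)*(d + 3)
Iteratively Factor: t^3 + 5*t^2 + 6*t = (t + 3)*(t^2 + 2*t) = t*(t + 3)*(t + 2)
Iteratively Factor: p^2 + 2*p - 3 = (p - 1)*(p + 3)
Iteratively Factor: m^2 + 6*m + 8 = (m + 4)*(m + 2)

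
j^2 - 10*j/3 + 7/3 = (j - 7/3)*(j - 1)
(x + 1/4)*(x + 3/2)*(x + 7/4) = x^3 + 7*x^2/2 + 55*x/16 + 21/32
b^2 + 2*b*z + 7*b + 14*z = (b + 7)*(b + 2*z)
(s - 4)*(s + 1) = s^2 - 3*s - 4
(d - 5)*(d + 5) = d^2 - 25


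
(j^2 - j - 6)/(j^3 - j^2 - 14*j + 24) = (j + 2)/(j^2 + 2*j - 8)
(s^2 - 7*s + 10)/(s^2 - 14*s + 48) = (s^2 - 7*s + 10)/(s^2 - 14*s + 48)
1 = 1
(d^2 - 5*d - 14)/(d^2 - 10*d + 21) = (d + 2)/(d - 3)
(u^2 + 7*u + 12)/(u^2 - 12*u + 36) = (u^2 + 7*u + 12)/(u^2 - 12*u + 36)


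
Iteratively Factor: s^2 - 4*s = (s - 4)*(s)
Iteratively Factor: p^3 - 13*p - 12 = (p - 4)*(p^2 + 4*p + 3) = (p - 4)*(p + 1)*(p + 3)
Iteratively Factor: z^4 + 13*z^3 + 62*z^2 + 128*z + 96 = (z + 4)*(z^3 + 9*z^2 + 26*z + 24) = (z + 2)*(z + 4)*(z^2 + 7*z + 12) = (z + 2)*(z + 4)^2*(z + 3)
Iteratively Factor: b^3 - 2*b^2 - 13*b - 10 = (b - 5)*(b^2 + 3*b + 2) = (b - 5)*(b + 2)*(b + 1)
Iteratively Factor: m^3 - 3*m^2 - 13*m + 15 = (m + 3)*(m^2 - 6*m + 5) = (m - 5)*(m + 3)*(m - 1)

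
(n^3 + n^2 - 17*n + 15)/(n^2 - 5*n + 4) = (n^2 + 2*n - 15)/(n - 4)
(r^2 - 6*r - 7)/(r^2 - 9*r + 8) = (r^2 - 6*r - 7)/(r^2 - 9*r + 8)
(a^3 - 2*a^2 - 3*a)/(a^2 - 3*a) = a + 1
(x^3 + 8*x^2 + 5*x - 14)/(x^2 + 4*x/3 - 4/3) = 3*(x^2 + 6*x - 7)/(3*x - 2)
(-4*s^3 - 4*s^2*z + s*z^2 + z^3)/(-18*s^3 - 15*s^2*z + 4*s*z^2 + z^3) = (-4*s^2 + z^2)/(-18*s^2 + 3*s*z + z^2)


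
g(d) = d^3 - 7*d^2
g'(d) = 3*d^2 - 14*d = d*(3*d - 14)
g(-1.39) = -16.21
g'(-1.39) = 25.26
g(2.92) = -34.79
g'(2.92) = -15.30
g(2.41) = -26.66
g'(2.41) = -16.32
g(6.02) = -35.52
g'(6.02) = 24.44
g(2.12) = -21.93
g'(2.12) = -16.20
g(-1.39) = -16.21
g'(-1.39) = 25.26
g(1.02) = -6.22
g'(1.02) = -11.16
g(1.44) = -11.53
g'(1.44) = -13.94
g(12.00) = 720.00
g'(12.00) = 264.00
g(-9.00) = -1296.00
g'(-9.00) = 369.00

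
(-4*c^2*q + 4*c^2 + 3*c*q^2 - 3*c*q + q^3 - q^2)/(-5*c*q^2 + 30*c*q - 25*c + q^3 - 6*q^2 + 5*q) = (-4*c^2 + 3*c*q + q^2)/(-5*c*q + 25*c + q^2 - 5*q)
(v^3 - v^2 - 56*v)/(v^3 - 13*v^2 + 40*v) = (v + 7)/(v - 5)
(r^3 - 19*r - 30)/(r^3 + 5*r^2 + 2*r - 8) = (r^2 - 2*r - 15)/(r^2 + 3*r - 4)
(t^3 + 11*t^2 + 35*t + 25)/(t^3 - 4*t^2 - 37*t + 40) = (t^2 + 6*t + 5)/(t^2 - 9*t + 8)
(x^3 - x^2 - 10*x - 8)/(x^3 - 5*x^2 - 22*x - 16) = (x - 4)/(x - 8)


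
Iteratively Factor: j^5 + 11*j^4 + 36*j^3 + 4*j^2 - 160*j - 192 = (j + 2)*(j^4 + 9*j^3 + 18*j^2 - 32*j - 96) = (j + 2)*(j + 4)*(j^3 + 5*j^2 - 2*j - 24) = (j + 2)*(j + 4)^2*(j^2 + j - 6) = (j - 2)*(j + 2)*(j + 4)^2*(j + 3)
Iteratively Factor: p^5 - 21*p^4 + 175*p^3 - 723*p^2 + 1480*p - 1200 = (p - 3)*(p^4 - 18*p^3 + 121*p^2 - 360*p + 400) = (p - 5)*(p - 3)*(p^3 - 13*p^2 + 56*p - 80) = (p - 5)*(p - 4)*(p - 3)*(p^2 - 9*p + 20) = (p - 5)^2*(p - 4)*(p - 3)*(p - 4)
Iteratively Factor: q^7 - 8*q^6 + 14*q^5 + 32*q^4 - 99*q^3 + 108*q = (q - 2)*(q^6 - 6*q^5 + 2*q^4 + 36*q^3 - 27*q^2 - 54*q) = (q - 2)*(q + 1)*(q^5 - 7*q^4 + 9*q^3 + 27*q^2 - 54*q) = (q - 3)*(q - 2)*(q + 1)*(q^4 - 4*q^3 - 3*q^2 + 18*q) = (q - 3)^2*(q - 2)*(q + 1)*(q^3 - q^2 - 6*q) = (q - 3)^3*(q - 2)*(q + 1)*(q^2 + 2*q) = q*(q - 3)^3*(q - 2)*(q + 1)*(q + 2)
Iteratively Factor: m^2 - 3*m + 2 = (m - 1)*(m - 2)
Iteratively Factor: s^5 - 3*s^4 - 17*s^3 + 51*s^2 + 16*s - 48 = (s - 4)*(s^4 + s^3 - 13*s^2 - s + 12) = (s - 4)*(s - 3)*(s^3 + 4*s^2 - s - 4) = (s - 4)*(s - 3)*(s + 1)*(s^2 + 3*s - 4) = (s - 4)*(s - 3)*(s + 1)*(s + 4)*(s - 1)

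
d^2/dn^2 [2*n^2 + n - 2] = 4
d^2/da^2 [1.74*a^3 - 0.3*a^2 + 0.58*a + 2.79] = 10.44*a - 0.6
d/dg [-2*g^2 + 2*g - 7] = 2 - 4*g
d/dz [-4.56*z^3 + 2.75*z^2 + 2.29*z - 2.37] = -13.68*z^2 + 5.5*z + 2.29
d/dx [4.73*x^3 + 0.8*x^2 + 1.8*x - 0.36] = 14.19*x^2 + 1.6*x + 1.8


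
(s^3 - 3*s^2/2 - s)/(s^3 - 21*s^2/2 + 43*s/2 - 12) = s*(2*s^2 - 3*s - 2)/(2*s^3 - 21*s^2 + 43*s - 24)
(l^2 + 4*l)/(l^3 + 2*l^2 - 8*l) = 1/(l - 2)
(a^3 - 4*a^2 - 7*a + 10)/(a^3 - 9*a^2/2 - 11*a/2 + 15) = 2*(a - 1)/(2*a - 3)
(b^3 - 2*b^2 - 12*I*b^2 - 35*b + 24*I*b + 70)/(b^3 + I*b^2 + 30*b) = (b^2 - b*(2 + 7*I) + 14*I)/(b*(b + 6*I))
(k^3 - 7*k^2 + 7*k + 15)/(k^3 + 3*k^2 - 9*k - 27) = (k^2 - 4*k - 5)/(k^2 + 6*k + 9)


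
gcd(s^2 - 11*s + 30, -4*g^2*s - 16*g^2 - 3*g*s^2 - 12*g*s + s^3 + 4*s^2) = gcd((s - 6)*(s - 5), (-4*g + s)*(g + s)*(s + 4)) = 1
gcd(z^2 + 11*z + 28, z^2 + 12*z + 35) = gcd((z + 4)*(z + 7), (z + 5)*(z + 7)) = z + 7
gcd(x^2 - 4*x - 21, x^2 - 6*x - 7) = x - 7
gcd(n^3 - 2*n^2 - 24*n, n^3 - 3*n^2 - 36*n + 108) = n - 6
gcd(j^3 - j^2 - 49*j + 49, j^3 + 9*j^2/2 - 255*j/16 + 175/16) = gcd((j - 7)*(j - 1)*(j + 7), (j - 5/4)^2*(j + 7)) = j + 7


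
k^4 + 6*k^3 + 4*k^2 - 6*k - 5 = (k - 1)*(k + 1)^2*(k + 5)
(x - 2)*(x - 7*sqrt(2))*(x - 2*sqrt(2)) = x^3 - 9*sqrt(2)*x^2 - 2*x^2 + 18*sqrt(2)*x + 28*x - 56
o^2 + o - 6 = (o - 2)*(o + 3)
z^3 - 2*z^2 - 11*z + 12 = (z - 4)*(z - 1)*(z + 3)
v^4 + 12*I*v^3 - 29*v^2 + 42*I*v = v*(v - I)*(v + 6*I)*(v + 7*I)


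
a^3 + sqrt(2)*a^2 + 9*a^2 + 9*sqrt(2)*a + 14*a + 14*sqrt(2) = (a + 2)*(a + 7)*(a + sqrt(2))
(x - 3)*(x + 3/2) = x^2 - 3*x/2 - 9/2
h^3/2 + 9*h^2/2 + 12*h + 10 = (h/2 + 1)*(h + 2)*(h + 5)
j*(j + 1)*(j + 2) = j^3 + 3*j^2 + 2*j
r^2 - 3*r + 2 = (r - 2)*(r - 1)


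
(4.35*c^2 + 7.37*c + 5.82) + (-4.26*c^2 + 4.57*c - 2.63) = 0.0899999999999999*c^2 + 11.94*c + 3.19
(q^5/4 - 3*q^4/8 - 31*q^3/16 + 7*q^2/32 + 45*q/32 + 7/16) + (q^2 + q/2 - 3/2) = q^5/4 - 3*q^4/8 - 31*q^3/16 + 39*q^2/32 + 61*q/32 - 17/16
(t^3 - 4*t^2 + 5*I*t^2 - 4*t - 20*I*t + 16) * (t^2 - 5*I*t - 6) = t^5 - 4*t^4 + 15*t^3 - 60*t^2 - 10*I*t^2 + 24*t + 40*I*t - 96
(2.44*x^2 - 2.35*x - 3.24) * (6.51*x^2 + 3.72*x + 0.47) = 15.8844*x^4 - 6.2217*x^3 - 28.6876*x^2 - 13.1573*x - 1.5228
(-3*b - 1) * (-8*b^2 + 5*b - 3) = 24*b^3 - 7*b^2 + 4*b + 3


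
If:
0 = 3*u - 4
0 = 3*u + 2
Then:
No Solution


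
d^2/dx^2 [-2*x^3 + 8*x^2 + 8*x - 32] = 16 - 12*x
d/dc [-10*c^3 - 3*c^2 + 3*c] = -30*c^2 - 6*c + 3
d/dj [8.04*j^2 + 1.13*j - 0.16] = 16.08*j + 1.13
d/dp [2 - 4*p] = -4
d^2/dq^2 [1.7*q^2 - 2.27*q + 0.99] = 3.40000000000000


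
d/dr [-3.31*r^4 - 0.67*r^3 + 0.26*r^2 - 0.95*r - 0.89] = -13.24*r^3 - 2.01*r^2 + 0.52*r - 0.95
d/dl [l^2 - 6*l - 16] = 2*l - 6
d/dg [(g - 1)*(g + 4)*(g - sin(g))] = -(g - 1)*(g + 4)*(cos(g) - 1) + (g - 1)*(g - sin(g)) + (g + 4)*(g - sin(g))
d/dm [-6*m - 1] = -6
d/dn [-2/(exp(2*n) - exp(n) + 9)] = (4*exp(n) - 2)*exp(n)/(exp(2*n) - exp(n) + 9)^2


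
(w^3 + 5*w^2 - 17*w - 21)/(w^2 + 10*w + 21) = (w^2 - 2*w - 3)/(w + 3)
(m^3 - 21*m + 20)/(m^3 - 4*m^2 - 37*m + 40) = (m - 4)/(m - 8)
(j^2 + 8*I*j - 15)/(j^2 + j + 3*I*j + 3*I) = (j + 5*I)/(j + 1)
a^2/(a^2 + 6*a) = a/(a + 6)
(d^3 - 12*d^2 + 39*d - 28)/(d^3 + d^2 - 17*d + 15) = (d^2 - 11*d + 28)/(d^2 + 2*d - 15)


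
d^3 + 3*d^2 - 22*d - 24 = (d - 4)*(d + 1)*(d + 6)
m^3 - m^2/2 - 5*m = m*(m - 5/2)*(m + 2)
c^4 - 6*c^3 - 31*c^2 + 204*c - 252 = (c - 7)*(c - 3)*(c - 2)*(c + 6)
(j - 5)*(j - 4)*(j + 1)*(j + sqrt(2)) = j^4 - 8*j^3 + sqrt(2)*j^3 - 8*sqrt(2)*j^2 + 11*j^2 + 11*sqrt(2)*j + 20*j + 20*sqrt(2)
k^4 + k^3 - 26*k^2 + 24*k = k*(k - 4)*(k - 1)*(k + 6)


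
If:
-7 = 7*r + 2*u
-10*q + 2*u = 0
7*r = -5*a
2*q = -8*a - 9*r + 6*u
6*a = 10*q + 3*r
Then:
No Solution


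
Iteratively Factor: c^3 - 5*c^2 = (c)*(c^2 - 5*c) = c^2*(c - 5)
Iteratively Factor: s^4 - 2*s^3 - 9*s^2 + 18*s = (s - 2)*(s^3 - 9*s) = (s - 2)*(s + 3)*(s^2 - 3*s) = s*(s - 2)*(s + 3)*(s - 3)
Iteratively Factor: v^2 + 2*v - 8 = (v + 4)*(v - 2)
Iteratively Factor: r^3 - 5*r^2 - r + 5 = (r - 5)*(r^2 - 1) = (r - 5)*(r + 1)*(r - 1)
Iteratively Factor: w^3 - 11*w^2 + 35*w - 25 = (w - 5)*(w^2 - 6*w + 5) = (w - 5)*(w - 1)*(w - 5)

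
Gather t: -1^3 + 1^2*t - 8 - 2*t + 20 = 11 - t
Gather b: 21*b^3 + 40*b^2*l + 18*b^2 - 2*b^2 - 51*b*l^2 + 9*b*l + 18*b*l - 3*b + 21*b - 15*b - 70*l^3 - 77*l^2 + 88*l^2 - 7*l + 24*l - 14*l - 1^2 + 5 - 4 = 21*b^3 + b^2*(40*l + 16) + b*(-51*l^2 + 27*l + 3) - 70*l^3 + 11*l^2 + 3*l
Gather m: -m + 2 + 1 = 3 - m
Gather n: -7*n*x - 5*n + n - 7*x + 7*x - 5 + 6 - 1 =n*(-7*x - 4)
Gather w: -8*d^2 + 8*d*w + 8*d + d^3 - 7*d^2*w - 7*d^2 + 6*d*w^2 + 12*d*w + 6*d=d^3 - 15*d^2 + 6*d*w^2 + 14*d + w*(-7*d^2 + 20*d)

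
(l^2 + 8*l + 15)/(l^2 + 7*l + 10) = (l + 3)/(l + 2)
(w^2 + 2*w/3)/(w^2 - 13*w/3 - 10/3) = w/(w - 5)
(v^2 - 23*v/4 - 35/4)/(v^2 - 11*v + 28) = (v + 5/4)/(v - 4)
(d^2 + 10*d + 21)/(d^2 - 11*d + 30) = (d^2 + 10*d + 21)/(d^2 - 11*d + 30)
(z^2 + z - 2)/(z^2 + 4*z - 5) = (z + 2)/(z + 5)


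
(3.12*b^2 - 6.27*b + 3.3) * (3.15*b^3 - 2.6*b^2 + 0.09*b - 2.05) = 9.828*b^5 - 27.8625*b^4 + 26.9778*b^3 - 15.5403*b^2 + 13.1505*b - 6.765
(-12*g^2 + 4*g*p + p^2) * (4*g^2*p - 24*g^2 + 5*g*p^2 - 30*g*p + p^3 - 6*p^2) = -48*g^4*p + 288*g^4 - 44*g^3*p^2 + 264*g^3*p + 12*g^2*p^3 - 72*g^2*p^2 + 9*g*p^4 - 54*g*p^3 + p^5 - 6*p^4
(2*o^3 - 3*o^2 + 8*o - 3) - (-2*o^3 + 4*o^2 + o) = 4*o^3 - 7*o^2 + 7*o - 3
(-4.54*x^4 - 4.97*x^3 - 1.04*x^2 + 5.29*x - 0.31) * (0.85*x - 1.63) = -3.859*x^5 + 3.1757*x^4 + 7.2171*x^3 + 6.1917*x^2 - 8.8862*x + 0.5053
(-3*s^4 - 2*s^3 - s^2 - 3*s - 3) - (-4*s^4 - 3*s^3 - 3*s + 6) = s^4 + s^3 - s^2 - 9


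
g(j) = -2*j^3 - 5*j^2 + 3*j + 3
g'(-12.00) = -741.00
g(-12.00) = 2703.00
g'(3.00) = -81.00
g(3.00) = -87.00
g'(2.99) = -80.54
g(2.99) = -86.19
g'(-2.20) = -4.04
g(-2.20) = -6.50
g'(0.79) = -8.64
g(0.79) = 1.26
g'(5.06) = -201.22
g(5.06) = -368.95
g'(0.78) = -8.45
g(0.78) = 1.35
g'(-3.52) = -36.14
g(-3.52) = 17.72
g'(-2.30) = -5.74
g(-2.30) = -6.02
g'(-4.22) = -61.65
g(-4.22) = 51.60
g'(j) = -6*j^2 - 10*j + 3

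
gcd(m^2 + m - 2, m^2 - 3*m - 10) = m + 2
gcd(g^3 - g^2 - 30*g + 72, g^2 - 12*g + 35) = 1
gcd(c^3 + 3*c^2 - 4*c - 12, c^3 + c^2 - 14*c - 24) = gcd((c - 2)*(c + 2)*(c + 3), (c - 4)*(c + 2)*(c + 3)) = c^2 + 5*c + 6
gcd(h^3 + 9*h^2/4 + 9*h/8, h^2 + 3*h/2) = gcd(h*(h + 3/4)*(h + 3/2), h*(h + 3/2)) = h^2 + 3*h/2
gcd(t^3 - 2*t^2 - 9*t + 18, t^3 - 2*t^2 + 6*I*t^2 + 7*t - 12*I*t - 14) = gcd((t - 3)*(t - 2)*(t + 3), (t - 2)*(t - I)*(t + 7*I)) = t - 2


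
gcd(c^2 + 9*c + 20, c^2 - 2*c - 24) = c + 4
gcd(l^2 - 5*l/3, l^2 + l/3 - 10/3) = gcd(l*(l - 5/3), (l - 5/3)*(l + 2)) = l - 5/3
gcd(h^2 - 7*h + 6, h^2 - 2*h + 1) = h - 1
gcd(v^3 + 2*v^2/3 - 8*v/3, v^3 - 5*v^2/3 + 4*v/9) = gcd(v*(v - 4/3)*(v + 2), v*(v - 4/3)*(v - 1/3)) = v^2 - 4*v/3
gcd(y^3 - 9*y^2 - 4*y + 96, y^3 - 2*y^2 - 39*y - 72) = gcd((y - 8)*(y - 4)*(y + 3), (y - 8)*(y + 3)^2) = y^2 - 5*y - 24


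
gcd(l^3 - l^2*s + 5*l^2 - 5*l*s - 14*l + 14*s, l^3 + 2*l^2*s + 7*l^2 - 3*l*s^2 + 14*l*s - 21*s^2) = -l^2 + l*s - 7*l + 7*s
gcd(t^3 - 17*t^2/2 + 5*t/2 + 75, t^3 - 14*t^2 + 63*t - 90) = t^2 - 11*t + 30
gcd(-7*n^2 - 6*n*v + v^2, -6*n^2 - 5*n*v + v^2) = n + v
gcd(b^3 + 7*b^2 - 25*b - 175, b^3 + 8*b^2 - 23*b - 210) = b^2 + 2*b - 35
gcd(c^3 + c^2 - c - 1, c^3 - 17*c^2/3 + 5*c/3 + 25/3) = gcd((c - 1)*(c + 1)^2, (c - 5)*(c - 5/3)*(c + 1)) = c + 1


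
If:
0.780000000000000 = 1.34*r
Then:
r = 0.58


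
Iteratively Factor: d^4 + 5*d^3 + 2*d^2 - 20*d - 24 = (d + 2)*(d^3 + 3*d^2 - 4*d - 12) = (d - 2)*(d + 2)*(d^2 + 5*d + 6) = (d - 2)*(d + 2)*(d + 3)*(d + 2)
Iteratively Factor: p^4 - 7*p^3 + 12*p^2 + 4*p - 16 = (p - 2)*(p^3 - 5*p^2 + 2*p + 8) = (p - 2)*(p + 1)*(p^2 - 6*p + 8) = (p - 2)^2*(p + 1)*(p - 4)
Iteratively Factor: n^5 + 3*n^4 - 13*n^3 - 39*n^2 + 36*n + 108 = (n + 2)*(n^4 + n^3 - 15*n^2 - 9*n + 54) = (n + 2)*(n + 3)*(n^3 - 2*n^2 - 9*n + 18) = (n - 3)*(n + 2)*(n + 3)*(n^2 + n - 6) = (n - 3)*(n - 2)*(n + 2)*(n + 3)*(n + 3)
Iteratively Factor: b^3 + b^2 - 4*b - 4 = (b - 2)*(b^2 + 3*b + 2) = (b - 2)*(b + 2)*(b + 1)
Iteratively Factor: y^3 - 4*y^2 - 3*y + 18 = (y + 2)*(y^2 - 6*y + 9) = (y - 3)*(y + 2)*(y - 3)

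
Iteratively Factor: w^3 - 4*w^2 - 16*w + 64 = (w - 4)*(w^2 - 16) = (w - 4)^2*(w + 4)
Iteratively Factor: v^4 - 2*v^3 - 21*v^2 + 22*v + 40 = (v - 5)*(v^3 + 3*v^2 - 6*v - 8) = (v - 5)*(v + 1)*(v^2 + 2*v - 8) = (v - 5)*(v - 2)*(v + 1)*(v + 4)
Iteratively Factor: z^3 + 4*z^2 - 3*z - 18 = (z + 3)*(z^2 + z - 6) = (z + 3)^2*(z - 2)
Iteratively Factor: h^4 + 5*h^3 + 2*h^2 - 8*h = (h + 2)*(h^3 + 3*h^2 - 4*h) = (h - 1)*(h + 2)*(h^2 + 4*h) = h*(h - 1)*(h + 2)*(h + 4)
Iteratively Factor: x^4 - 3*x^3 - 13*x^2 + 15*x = (x - 5)*(x^3 + 2*x^2 - 3*x) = (x - 5)*(x + 3)*(x^2 - x) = (x - 5)*(x - 1)*(x + 3)*(x)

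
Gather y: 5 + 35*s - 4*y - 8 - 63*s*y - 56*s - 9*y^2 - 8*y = -21*s - 9*y^2 + y*(-63*s - 12) - 3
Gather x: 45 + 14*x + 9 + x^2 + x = x^2 + 15*x + 54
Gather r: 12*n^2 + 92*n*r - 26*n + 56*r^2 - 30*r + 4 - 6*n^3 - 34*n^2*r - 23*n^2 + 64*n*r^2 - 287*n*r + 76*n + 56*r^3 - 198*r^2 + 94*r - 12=-6*n^3 - 11*n^2 + 50*n + 56*r^3 + r^2*(64*n - 142) + r*(-34*n^2 - 195*n + 64) - 8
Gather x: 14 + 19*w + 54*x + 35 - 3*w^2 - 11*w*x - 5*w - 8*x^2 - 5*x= -3*w^2 + 14*w - 8*x^2 + x*(49 - 11*w) + 49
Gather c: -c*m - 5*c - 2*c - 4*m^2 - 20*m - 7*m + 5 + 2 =c*(-m - 7) - 4*m^2 - 27*m + 7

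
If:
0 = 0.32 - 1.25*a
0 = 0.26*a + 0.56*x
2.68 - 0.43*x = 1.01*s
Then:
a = 0.26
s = 2.70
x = -0.12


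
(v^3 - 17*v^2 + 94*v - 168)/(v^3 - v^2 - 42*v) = (v^2 - 10*v + 24)/(v*(v + 6))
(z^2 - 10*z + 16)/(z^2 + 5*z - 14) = (z - 8)/(z + 7)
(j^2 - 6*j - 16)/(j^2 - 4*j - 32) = (j + 2)/(j + 4)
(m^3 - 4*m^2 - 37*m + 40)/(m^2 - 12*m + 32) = (m^2 + 4*m - 5)/(m - 4)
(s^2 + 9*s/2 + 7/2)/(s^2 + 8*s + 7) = (s + 7/2)/(s + 7)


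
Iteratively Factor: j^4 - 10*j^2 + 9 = (j + 1)*(j^3 - j^2 - 9*j + 9) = (j - 1)*(j + 1)*(j^2 - 9) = (j - 3)*(j - 1)*(j + 1)*(j + 3)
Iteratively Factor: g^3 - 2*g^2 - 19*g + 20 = (g - 5)*(g^2 + 3*g - 4) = (g - 5)*(g + 4)*(g - 1)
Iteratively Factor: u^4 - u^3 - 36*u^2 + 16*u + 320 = (u - 4)*(u^3 + 3*u^2 - 24*u - 80) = (u - 4)*(u + 4)*(u^2 - u - 20) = (u - 4)*(u + 4)^2*(u - 5)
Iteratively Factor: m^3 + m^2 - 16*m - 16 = (m + 1)*(m^2 - 16) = (m + 1)*(m + 4)*(m - 4)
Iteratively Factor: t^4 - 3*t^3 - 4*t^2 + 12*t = (t - 3)*(t^3 - 4*t) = t*(t - 3)*(t^2 - 4) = t*(t - 3)*(t + 2)*(t - 2)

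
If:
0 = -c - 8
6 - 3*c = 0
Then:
No Solution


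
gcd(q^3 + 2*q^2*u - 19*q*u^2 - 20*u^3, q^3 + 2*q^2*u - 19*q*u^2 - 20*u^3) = q^3 + 2*q^2*u - 19*q*u^2 - 20*u^3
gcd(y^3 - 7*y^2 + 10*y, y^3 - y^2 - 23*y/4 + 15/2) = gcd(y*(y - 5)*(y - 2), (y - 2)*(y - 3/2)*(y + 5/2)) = y - 2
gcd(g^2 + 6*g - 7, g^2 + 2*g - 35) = g + 7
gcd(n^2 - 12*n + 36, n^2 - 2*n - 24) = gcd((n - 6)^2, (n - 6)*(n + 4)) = n - 6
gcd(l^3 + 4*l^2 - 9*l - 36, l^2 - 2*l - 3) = l - 3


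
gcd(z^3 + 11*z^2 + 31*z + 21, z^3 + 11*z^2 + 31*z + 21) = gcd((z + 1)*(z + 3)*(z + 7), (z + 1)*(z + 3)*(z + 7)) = z^3 + 11*z^2 + 31*z + 21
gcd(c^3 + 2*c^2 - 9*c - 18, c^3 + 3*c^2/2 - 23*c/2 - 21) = c^2 + 5*c + 6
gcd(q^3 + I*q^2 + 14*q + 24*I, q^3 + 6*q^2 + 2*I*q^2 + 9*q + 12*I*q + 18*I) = q + 2*I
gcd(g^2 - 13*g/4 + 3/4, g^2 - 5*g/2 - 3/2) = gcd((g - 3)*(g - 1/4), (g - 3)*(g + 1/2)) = g - 3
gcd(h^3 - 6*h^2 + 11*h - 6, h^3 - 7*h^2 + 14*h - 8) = h^2 - 3*h + 2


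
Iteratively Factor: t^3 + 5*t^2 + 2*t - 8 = (t - 1)*(t^2 + 6*t + 8) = (t - 1)*(t + 4)*(t + 2)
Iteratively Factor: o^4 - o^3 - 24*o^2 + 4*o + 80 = (o + 4)*(o^3 - 5*o^2 - 4*o + 20) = (o - 2)*(o + 4)*(o^2 - 3*o - 10) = (o - 5)*(o - 2)*(o + 4)*(o + 2)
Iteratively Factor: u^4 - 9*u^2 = (u)*(u^3 - 9*u) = u*(u - 3)*(u^2 + 3*u) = u^2*(u - 3)*(u + 3)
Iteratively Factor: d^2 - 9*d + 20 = (d - 5)*(d - 4)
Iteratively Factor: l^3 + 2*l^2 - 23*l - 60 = (l - 5)*(l^2 + 7*l + 12) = (l - 5)*(l + 3)*(l + 4)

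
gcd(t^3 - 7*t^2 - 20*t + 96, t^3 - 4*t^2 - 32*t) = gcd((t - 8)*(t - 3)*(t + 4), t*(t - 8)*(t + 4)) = t^2 - 4*t - 32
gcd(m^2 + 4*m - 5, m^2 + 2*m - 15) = m + 5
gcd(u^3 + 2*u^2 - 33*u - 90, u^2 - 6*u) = u - 6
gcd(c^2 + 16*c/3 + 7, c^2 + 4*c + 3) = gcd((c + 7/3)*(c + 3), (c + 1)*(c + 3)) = c + 3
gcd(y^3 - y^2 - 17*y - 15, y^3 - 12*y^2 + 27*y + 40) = y^2 - 4*y - 5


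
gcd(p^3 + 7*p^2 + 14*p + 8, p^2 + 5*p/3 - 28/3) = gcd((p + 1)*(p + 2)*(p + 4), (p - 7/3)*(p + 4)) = p + 4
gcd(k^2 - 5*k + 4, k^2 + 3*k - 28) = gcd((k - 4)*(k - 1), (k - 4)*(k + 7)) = k - 4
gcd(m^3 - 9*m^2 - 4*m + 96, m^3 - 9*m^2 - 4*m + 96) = m^3 - 9*m^2 - 4*m + 96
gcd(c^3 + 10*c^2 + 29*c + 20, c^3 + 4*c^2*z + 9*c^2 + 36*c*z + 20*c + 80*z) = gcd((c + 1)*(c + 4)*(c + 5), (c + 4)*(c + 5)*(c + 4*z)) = c^2 + 9*c + 20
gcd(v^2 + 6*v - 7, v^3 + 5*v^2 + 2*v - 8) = v - 1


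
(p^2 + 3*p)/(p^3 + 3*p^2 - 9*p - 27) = p/(p^2 - 9)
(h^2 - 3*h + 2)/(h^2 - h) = (h - 2)/h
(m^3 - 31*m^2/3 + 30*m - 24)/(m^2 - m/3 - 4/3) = (m^2 - 9*m + 18)/(m + 1)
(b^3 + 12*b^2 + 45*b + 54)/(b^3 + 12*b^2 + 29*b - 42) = (b^2 + 6*b + 9)/(b^2 + 6*b - 7)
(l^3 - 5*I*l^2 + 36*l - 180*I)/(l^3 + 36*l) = (l - 5*I)/l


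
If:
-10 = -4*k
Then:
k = 5/2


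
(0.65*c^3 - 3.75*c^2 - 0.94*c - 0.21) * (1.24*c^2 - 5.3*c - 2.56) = 0.806*c^5 - 8.095*c^4 + 17.0454*c^3 + 14.3216*c^2 + 3.5194*c + 0.5376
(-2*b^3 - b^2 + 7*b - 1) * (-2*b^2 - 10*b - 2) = 4*b^5 + 22*b^4 - 66*b^2 - 4*b + 2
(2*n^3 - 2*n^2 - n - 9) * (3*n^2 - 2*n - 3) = 6*n^5 - 10*n^4 - 5*n^3 - 19*n^2 + 21*n + 27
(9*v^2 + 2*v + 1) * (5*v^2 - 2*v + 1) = 45*v^4 - 8*v^3 + 10*v^2 + 1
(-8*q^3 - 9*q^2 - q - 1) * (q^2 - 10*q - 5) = -8*q^5 + 71*q^4 + 129*q^3 + 54*q^2 + 15*q + 5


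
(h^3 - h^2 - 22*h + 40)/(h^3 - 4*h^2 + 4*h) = (h^2 + h - 20)/(h*(h - 2))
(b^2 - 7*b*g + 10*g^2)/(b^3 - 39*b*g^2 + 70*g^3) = 1/(b + 7*g)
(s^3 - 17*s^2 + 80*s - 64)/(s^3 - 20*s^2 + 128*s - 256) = (s - 1)/(s - 4)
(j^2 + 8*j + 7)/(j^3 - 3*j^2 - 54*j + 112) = (j + 1)/(j^2 - 10*j + 16)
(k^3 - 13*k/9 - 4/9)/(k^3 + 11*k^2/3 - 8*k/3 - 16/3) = (k + 1/3)/(k + 4)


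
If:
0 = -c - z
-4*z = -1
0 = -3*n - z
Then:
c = -1/4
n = -1/12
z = 1/4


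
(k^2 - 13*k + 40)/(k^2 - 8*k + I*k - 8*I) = (k - 5)/(k + I)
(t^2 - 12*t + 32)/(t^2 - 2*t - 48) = (t - 4)/(t + 6)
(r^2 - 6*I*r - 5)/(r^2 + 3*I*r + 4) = (r - 5*I)/(r + 4*I)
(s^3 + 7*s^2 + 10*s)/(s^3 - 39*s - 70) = s/(s - 7)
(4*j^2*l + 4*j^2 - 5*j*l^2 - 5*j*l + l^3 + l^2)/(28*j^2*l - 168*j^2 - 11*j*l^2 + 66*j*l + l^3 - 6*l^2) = (j*l + j - l^2 - l)/(7*j*l - 42*j - l^2 + 6*l)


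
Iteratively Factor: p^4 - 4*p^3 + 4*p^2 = (p - 2)*(p^3 - 2*p^2) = p*(p - 2)*(p^2 - 2*p) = p*(p - 2)^2*(p)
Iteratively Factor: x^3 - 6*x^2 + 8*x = (x - 2)*(x^2 - 4*x) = (x - 4)*(x - 2)*(x)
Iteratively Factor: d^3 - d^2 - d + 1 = (d + 1)*(d^2 - 2*d + 1) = (d - 1)*(d + 1)*(d - 1)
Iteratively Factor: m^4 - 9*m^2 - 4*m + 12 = (m - 3)*(m^3 + 3*m^2 - 4) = (m - 3)*(m + 2)*(m^2 + m - 2) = (m - 3)*(m - 1)*(m + 2)*(m + 2)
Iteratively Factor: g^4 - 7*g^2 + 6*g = (g - 1)*(g^3 + g^2 - 6*g) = g*(g - 1)*(g^2 + g - 6) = g*(g - 1)*(g + 3)*(g - 2)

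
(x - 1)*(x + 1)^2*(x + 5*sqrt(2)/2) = x^4 + x^3 + 5*sqrt(2)*x^3/2 - x^2 + 5*sqrt(2)*x^2/2 - 5*sqrt(2)*x/2 - x - 5*sqrt(2)/2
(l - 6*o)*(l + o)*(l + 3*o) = l^3 - 2*l^2*o - 21*l*o^2 - 18*o^3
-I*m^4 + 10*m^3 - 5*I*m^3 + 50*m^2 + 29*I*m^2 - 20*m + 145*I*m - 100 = (m + 5)*(m + 4*I)*(m + 5*I)*(-I*m + 1)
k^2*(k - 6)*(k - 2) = k^4 - 8*k^3 + 12*k^2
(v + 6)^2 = v^2 + 12*v + 36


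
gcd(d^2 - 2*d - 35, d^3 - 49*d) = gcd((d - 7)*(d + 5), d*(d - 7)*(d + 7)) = d - 7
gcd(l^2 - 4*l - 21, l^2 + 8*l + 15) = l + 3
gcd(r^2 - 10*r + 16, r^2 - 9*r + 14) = r - 2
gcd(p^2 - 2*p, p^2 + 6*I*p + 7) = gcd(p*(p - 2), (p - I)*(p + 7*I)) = 1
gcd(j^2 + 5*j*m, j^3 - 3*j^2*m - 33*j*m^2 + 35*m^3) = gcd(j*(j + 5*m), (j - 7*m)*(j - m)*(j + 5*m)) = j + 5*m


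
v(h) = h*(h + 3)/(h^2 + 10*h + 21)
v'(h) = h*(-2*h - 10)*(h + 3)/(h^2 + 10*h + 21)^2 + h/(h^2 + 10*h + 21) + (h + 3)/(h^2 + 10*h + 21)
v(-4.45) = -1.75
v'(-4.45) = 1.08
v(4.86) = 0.41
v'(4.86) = 0.05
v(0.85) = 0.11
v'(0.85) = 0.11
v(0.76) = 0.10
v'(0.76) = 0.12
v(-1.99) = -0.40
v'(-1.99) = 0.28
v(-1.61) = -0.30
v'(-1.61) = 0.24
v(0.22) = 0.03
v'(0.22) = 0.13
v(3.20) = 0.31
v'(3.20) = 0.07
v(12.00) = 0.63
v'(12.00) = 0.02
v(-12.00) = 2.40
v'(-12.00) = 0.28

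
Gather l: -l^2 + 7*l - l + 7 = -l^2 + 6*l + 7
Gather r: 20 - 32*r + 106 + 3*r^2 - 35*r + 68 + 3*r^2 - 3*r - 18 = 6*r^2 - 70*r + 176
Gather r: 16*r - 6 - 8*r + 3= 8*r - 3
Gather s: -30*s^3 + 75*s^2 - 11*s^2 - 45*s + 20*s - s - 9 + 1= -30*s^3 + 64*s^2 - 26*s - 8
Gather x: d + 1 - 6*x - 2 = d - 6*x - 1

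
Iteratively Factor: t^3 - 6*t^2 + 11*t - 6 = (t - 2)*(t^2 - 4*t + 3) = (t - 2)*(t - 1)*(t - 3)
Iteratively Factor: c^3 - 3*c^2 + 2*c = (c - 1)*(c^2 - 2*c) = c*(c - 1)*(c - 2)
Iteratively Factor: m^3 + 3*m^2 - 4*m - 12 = (m + 3)*(m^2 - 4) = (m - 2)*(m + 3)*(m + 2)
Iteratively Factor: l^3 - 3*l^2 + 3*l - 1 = (l - 1)*(l^2 - 2*l + 1) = (l - 1)^2*(l - 1)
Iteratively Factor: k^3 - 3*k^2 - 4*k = (k)*(k^2 - 3*k - 4) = k*(k - 4)*(k + 1)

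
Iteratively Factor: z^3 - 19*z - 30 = (z + 2)*(z^2 - 2*z - 15) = (z + 2)*(z + 3)*(z - 5)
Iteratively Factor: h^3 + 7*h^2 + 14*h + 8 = (h + 2)*(h^2 + 5*h + 4) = (h + 2)*(h + 4)*(h + 1)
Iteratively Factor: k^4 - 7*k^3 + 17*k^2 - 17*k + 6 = (k - 1)*(k^3 - 6*k^2 + 11*k - 6) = (k - 3)*(k - 1)*(k^2 - 3*k + 2) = (k - 3)*(k - 2)*(k - 1)*(k - 1)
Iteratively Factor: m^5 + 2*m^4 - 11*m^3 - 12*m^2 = (m)*(m^4 + 2*m^3 - 11*m^2 - 12*m) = m*(m - 3)*(m^3 + 5*m^2 + 4*m) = m*(m - 3)*(m + 1)*(m^2 + 4*m) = m^2*(m - 3)*(m + 1)*(m + 4)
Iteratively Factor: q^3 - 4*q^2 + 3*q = (q - 1)*(q^2 - 3*q) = (q - 3)*(q - 1)*(q)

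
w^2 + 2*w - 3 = (w - 1)*(w + 3)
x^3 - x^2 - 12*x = x*(x - 4)*(x + 3)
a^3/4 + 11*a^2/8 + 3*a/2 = a*(a/4 + 1)*(a + 3/2)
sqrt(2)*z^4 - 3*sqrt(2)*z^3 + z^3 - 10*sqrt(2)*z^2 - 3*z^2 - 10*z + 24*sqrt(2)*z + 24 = (z - 4)*(z - 2)*(z + 3)*(sqrt(2)*z + 1)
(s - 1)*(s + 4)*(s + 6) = s^3 + 9*s^2 + 14*s - 24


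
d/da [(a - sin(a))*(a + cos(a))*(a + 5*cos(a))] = -(a - sin(a))*(a + cos(a))*(5*sin(a) - 1) - (a - sin(a))*(a + 5*cos(a))*(sin(a) - 1) - (a + cos(a))*(a + 5*cos(a))*(cos(a) - 1)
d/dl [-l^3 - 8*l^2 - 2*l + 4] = -3*l^2 - 16*l - 2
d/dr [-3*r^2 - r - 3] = -6*r - 1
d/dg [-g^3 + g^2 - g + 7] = -3*g^2 + 2*g - 1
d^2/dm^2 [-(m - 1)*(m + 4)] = -2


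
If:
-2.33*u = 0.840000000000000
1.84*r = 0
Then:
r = 0.00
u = -0.36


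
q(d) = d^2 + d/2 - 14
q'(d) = 2*d + 1/2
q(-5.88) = 17.63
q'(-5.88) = -11.26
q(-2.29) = -9.90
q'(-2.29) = -4.08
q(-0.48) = -14.01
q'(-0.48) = -0.46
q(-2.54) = -8.82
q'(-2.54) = -4.58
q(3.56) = 0.45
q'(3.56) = 7.62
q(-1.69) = -11.99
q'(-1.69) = -2.88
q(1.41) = -11.31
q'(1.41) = 3.32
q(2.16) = -8.25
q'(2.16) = 4.82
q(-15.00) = 203.50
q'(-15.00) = -29.50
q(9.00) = 71.50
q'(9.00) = 18.50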